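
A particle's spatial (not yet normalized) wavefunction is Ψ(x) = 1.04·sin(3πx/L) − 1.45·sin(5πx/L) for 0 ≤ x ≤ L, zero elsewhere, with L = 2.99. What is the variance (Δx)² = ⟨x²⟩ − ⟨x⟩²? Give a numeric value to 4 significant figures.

0.3138

Compute ⟨x⟩ and ⟨x²⟩ separately, then (Δx)² = ⟨x²⟩ − ⟨x⟩².
On 0 ≤ x ≤ L (j ≠ l): ∫sin²(jπx/L) dx = L/2, ∫sin(jπx/L)·sin(lπx/L) dx = 0; diagonal moments ∫x·sin²(jπx/L) dx = L²/4, ∫x²·sin²(jπx/L) dx = L³·(1/6 − 1/(4j²π²)); cross terms ∫x·sin(jπx/L)·sin(lπx/L) dx = 0 for j + l even and −4jlL²/(π²(j² − l²)²) for j + l odd, ∫x²·sin(jπx/L)·sin(lπx/L) dx = (−1)^(j+l)·4jlL³/(π²(j² − l²)²); higher powers the same way via product-to-sum and parts.
Normalization: ∫|Ψ|² dx = 4.7602.
⟨x⟩ = 1.4950 and ⟨x²⟩ = 2.5488.
(Δx)² = 2.5488 − (1.4950)² = 0.31376.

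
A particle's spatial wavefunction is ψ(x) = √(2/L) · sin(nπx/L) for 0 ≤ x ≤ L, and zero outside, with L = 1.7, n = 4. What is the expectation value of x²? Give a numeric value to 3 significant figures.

⟨x²⟩ = ∫ x²·|ψ|² dx (integrals over the domain).
With sin²θ = (1 − cos2θ)/2 on 0 ≤ x ≤ L: ∫sin²(nπx/L) dx = L/2, ∫x·sin²(nπx/L) dx = L²/4, ∫x²·sin²(nπx/L) dx = L³·(1/6 − 1/(4n²π²)); higher powers xᵏ the same way, integrating xᵏ·cos(2nπx/L) by parts.
⟨x²⟩ = 0.95418.

0.954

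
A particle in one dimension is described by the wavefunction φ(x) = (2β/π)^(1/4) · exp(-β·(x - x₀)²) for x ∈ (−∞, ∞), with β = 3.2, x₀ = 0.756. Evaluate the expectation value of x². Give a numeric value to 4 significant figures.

0.6497

⟨x²⟩ = ∫ x²·|φ|² dx (integrals over the domain).
Gaussian moments (u = x − x₀): ∫u^(2j)·e^(−2βu²) du = (2j−1)!!/(4β)^j · √(π/(2β)), odd powers integrate to 0; here √(π/(2β)) = 0.70062.
⟨x²⟩ = 0.64966.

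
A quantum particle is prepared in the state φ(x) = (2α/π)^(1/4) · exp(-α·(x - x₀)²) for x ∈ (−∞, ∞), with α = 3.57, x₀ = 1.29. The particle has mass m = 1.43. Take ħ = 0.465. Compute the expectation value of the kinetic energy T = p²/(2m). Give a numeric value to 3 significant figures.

0.270

T = −(ħ²/2m) d²/dx², so ⟨T⟩ = −(ħ²/2m) ∫ φ*·φ'' dx; with m = 1.43.
Gaussian moments (u = x − x₀): ∫u^(2j)·e^(−2αu²) du = (2j−1)!!/(4α)^j · √(π/(2α)), odd powers integrate to 0; here √(π/(2α)) = 0.66332. Derivatives: d/dx e^(−αu²) = −2αu·e^(−αu²), d²/dx² e^(−αu²) = (4α²u² − 2α)·e^(−αu²).
⟨T⟩ = 0.26990.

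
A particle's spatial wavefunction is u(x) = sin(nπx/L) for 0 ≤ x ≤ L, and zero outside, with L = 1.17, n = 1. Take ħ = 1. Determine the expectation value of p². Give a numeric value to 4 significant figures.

7.210

p² u = −ħ² d²u/dx²; ⟨p²⟩ = −ħ² ∫ u*·u'' dx / ∫|u|² dx.
d/dx sin(nπx/L) = (nπ/L)·cos(nπx/L) and d²/dx² sin(nπx/L) = −(nπ/L)²·sin(nπx/L); on 0 ≤ x ≤ L, ∫sin²(nπx/L) dx = L/2 and ∫sin(nπx/L)·cos(nπx/L) dx = 0.
State is unnormalized: ∫|u|² dx = 0.58500, and ∫u*·(−ħ² u'') dx = 4.2178, so ⟨p²⟩ = 4.2178 / 0.58500.
⟨p²⟩ = 7.2099.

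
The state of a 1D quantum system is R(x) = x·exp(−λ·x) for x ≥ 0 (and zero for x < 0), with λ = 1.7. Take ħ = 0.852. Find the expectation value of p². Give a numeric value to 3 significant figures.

2.10

p² R = −ħ² d²R/dx²; ⟨p²⟩ = −ħ² ∫ R*·R'' dx / ∫|R|² dx.
Differentiate x·exp(−λ·x) with the product rule; every integrand then reduces to terms xʲ·e^(−2λx) on [0, ∞), with ∫₀^∞ xʲ·e^(−2λx) dx = j!/(2λ)^(j+1).
State is unnormalized: ∫|R|² dx = 0.050885, and ∫R*·(−ħ² R'') dx = 0.10675, so ⟨p²⟩ = 0.10675 / 0.050885.
⟨p²⟩ = 2.0979.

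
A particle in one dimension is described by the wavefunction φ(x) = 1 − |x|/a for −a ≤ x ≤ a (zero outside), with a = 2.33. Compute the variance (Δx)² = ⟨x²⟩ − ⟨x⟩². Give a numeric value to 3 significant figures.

Compute ⟨x⟩ and ⟨x²⟩ separately, then (Δx)² = ⟨x²⟩ − ⟨x⟩².
φ is even, so ∫ over [−a, a] = 2∫₀ᵃ with φ = 1 − x/a there: ∫₀ᵃ (1 − x/a)² dx = a/3, ∫₀ᵃ x²(1 − x/a)² dx = a³/30, ∫₀ᵃ x⁴(1 − x/a)² dx = a⁵/105.
Normalization: ∫|φ|² dx = 1.5533.
⟨x⟩ = 0.0000 and ⟨x²⟩ = 0.54289.
(Δx)² = 0.54289 − (0.0000)² = 0.54289.

0.543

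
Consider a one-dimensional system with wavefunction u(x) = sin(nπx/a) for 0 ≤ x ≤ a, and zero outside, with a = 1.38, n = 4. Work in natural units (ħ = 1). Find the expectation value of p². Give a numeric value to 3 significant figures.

p² u = −ħ² d²u/dx²; ⟨p²⟩ = −ħ² ∫ u*·u'' dx / ∫|u|² dx.
d/dx sin(nπx/a) = (nπ/a)·cos(nπx/a) and d²/dx² sin(nπx/a) = −(nπ/a)²·sin(nπx/a); on 0 ≤ x ≤ a, ∫sin²(nπx/a) dx = a/2 and ∫sin(nπx/a)·cos(nπx/a) dx = 0.
State is unnormalized: ∫|u|² dx = 0.69000, and ∫u*·(−ħ² u'') dx = 57.215, so ⟨p²⟩ = 57.215 / 0.69000.
⟨p²⟩ = 82.920.

82.9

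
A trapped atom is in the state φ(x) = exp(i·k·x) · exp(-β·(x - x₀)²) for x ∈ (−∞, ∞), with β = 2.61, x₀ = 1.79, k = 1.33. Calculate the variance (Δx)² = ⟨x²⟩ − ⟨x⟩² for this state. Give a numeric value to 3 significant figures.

0.0958

Compute ⟨x⟩ and ⟨x²⟩ separately, then (Δx)² = ⟨x²⟩ − ⟨x⟩².
Gaussian moments (u = x − x₀): ∫u^(2j)·e^(−2βu²) du = (2j−1)!!/(4β)^j · √(π/(2β)), odd powers integrate to 0; here √(π/(2β)) = 0.77578.
Normalization: ∫|φ|² dx = 0.77578.
⟨x⟩ = 1.7900 and ⟨x²⟩ = 3.2999.
(Δx)² = 3.2999 − (1.7900)² = 0.095785.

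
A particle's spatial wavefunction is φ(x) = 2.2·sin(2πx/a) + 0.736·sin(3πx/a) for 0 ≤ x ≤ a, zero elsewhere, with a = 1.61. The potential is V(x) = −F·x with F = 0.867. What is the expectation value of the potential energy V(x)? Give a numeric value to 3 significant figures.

⟨V⟩ = ∫ V(x)·|φ|² dx / ∫|φ|² dx.
On 0 ≤ x ≤ a (j ≠ l): ∫sin²(jπx/a) dx = a/2, ∫sin(jπx/a)·sin(lπx/a) dx = 0; diagonal moments ∫x·sin²(jπx/a) dx = a²/4, ∫x²·sin²(jπx/a) dx = a³·(1/6 − 1/(4j²π²)); cross terms ∫x·sin(jπx/a)·sin(lπx/a) dx = 0 for j + l even and −4jla²/(π²(j² − l²)²) for j + l odd, ∫x²·sin(jπx/a)·sin(lπx/a) dx = (−1)^(j+l)·4jla³/(π²(j² − l²)²); higher powers the same way via product-to-sum and parts.
State is unnormalized: ∫|φ|² dx = 4.3323, and ∫φ*·V(x)·φ dx = -2.3157, so ⟨V⟩ = -2.3157 / 4.3323.
⟨V⟩ = -0.53453.

-0.535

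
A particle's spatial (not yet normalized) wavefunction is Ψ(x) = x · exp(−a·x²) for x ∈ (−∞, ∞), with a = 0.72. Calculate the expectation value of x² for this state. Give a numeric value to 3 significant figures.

⟨x²⟩ = ∫ x²·|Ψ|² dx / ∫|Ψ|² dx (integrals over the domain).
Expand each integrand as polynomial × e^(−2ax²) and use ∫x^(2j)·e^(−2ax²) dx = (2j−1)!!/(4a)^j · √(π/(2a)), odd powers → 0; here √(π/(2a)) = 1.4770.
State is unnormalized: ∫|Ψ|² dx = 0.51286, and ∫Ψ*·x²·Ψ dx = 0.53423, so ⟨x²⟩ = 0.53423 / 0.51286.
⟨x²⟩ = 1.0417.

1.04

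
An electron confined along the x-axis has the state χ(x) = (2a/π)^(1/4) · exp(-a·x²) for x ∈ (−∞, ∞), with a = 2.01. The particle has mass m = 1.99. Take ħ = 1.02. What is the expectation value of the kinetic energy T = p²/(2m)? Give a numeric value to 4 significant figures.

T = −(ħ²/2m) d²/dx², so ⟨T⟩ = −(ħ²/2m) ∫ χ*·χ'' dx; with m = 1.99.
Gaussian moments: ∫x^(2j)·e^(−2ax²) dx = (2j−1)!!/(4a)^j · √(π/(2a)), odd powers integrate to 0; here √(π/(2a)) = 0.88402. Derivatives: d/dx e^(−ax²) = −2ax·e^(−ax²), d²/dx² e^(−ax²) = (4a²x² − 2a)·e^(−ax²).
⟨T⟩ = 0.52543.

0.5254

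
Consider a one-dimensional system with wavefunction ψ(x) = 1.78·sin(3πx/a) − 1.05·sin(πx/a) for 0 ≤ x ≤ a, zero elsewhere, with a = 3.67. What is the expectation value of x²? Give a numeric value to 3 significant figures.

⟨x²⟩ = ∫ x²·|ψ|² dx / ∫|ψ|² dx (integrals over the domain).
On 0 ≤ x ≤ a (j ≠ l): ∫sin²(jπx/a) dx = a/2, ∫sin(jπx/a)·sin(lπx/a) dx = 0; diagonal moments ∫x·sin²(jπx/a) dx = a²/4, ∫x²·sin²(jπx/a) dx = a³·(1/6 − 1/(4j²π²)); cross terms ∫x·sin(jπx/a)·sin(lπx/a) dx = 0 for j + l even and −4jla²/(π²(j² − l²)²) for j + l odd, ∫x²·sin(jπx/a)·sin(lπx/a) dx = (−1)^(j+l)·4jla³/(π²(j² − l²)²); higher powers the same way via product-to-sum and parts.
State is unnormalized: ∫|ψ|² dx = 7.8371, and ∫ψ*·x²·ψ dx = 29.854, so ⟨x²⟩ = 29.854 / 7.8371.
⟨x²⟩ = 3.8093.

3.81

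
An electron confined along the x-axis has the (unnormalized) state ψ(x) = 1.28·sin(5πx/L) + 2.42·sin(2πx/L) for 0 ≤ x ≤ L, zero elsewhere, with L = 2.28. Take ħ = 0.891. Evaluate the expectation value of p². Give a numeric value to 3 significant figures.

12.9

p² ψ = −ħ² d²ψ/dx²; ⟨p²⟩ = −ħ² ∫ ψ*·ψ'' dx / ∫|ψ|² dx.
d²/dx² sin(jπx/L) = −(jπ/L)²·sin(jπx/L); on 0 ≤ x ≤ L, ∫sin²(jπx/L) dx = L/2 and ∫sin(jπx/L)·sin(lπx/L) dx = 0 for j ≠ l, so only diagonal terms survive in ∫|ψ|² and ∫ψ·ψ″; ∫ψ·ψ′ dx = [ψ²/2] between the walls = 0.
State is unnormalized: ∫|ψ|² dx = 8.5441, and ∫ψ*·(−ħ² ψ'') dx = 110.63, so ⟨p²⟩ = 110.63 / 8.5441.
⟨p²⟩ = 12.948.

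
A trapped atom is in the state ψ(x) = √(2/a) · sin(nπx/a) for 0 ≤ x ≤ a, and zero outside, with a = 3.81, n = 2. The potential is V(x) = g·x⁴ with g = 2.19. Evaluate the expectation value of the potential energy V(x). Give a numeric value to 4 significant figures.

⟨V⟩ = ∫ V(x)·|ψ|² dx.
With sin²θ = (1 − cos2θ)/2 on 0 ≤ x ≤ a: ∫sin²(nπx/a) dx = a/2, ∫x·sin²(nπx/a) dx = a²/4, ∫x²·sin²(nπx/a) dx = a³·(1/6 − 1/(4n²π²)); higher powers xᵏ the same way, integrating xᵏ·cos(2nπx/a) by parts.
⟨V⟩ = 81.049.

81.05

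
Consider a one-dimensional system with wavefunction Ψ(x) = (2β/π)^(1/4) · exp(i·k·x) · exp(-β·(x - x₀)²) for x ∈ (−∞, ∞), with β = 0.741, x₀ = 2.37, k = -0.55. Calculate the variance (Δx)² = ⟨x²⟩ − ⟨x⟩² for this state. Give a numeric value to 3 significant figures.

0.337

Compute ⟨x⟩ and ⟨x²⟩ separately, then (Δx)² = ⟨x²⟩ − ⟨x⟩².
Gaussian moments (u = x − x₀): ∫u^(2j)·e^(−2βu²) du = (2j−1)!!/(4β)^j · √(π/(2β)), odd powers integrate to 0; here √(π/(2β)) = 1.4560.
⟨x⟩ = 2.3700 and ⟨x²⟩ = 5.9543.
(Δx)² = 5.9543 − (2.3700)² = 0.33738.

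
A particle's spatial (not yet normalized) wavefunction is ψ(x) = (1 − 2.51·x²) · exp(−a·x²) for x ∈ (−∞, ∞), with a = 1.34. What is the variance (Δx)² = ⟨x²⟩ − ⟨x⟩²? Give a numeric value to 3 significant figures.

0.383

Compute ⟨x⟩ and ⟨x²⟩ separately, then (Δx)² = ⟨x²⟩ − ⟨x⟩².
Expand each integrand as polynomial × e^(−2ax²) and use ∫x^(2j)·e^(−2ax²) dx = (2j−1)!!/(4a)^j · √(π/(2a)), odd powers → 0; here √(π/(2a)) = 1.0827.
Normalization: ∫|ψ|² dx = 0.78095.
⟨x⟩ = 0.0000 and ⟨x²⟩ = 0.38271.
(Δx)² = 0.38271 − (0.0000)² = 0.38271.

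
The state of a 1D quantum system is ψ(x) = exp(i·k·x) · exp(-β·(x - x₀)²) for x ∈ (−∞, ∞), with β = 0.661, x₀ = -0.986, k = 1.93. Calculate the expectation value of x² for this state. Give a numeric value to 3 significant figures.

1.35

⟨x²⟩ = ∫ x²·|ψ|² dx / ∫|ψ|² dx (integrals over the domain).
Gaussian moments (u = x − x₀): ∫u^(2j)·e^(−2βu²) du = (2j−1)!!/(4β)^j · √(π/(2β)), odd powers integrate to 0; here √(π/(2β)) = 1.5416.
State is unnormalized: ∫|ψ|² dx = 1.5416, and ∫ψ*·x²·ψ dx = 2.0817, so ⟨x²⟩ = 2.0817 / 1.5416.
⟨x²⟩ = 1.3504.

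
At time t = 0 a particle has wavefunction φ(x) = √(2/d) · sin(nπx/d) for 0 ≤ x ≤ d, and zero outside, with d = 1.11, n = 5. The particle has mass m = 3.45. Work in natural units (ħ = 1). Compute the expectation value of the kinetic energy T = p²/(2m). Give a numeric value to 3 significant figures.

29.0

T = −(ħ²/2m) d²/dx², so ⟨T⟩ = −(ħ²/2m) ∫ φ*·φ'' dx; with m = 3.45.
d/dx sin(nπx/d) = (nπ/d)·cos(nπx/d) and d²/dx² sin(nπx/d) = −(nπ/d)²·sin(nπx/d); on 0 ≤ x ≤ d, ∫sin²(nπx/d) dx = d/2 and ∫sin(nπx/d)·cos(nπx/d) dx = 0.
⟨T⟩ = 29.023.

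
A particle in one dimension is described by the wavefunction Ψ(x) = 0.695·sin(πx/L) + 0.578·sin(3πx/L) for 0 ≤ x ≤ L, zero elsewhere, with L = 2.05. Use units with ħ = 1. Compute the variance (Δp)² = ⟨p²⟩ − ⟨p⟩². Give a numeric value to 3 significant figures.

Compute ⟨p⟩ and ⟨p²⟩ separately; (Δp)² = ⟨p²⟩ − ⟨p⟩².
d²/dx² sin(jπx/L) = −(jπ/L)²·sin(jπx/L); on 0 ≤ x ≤ L, ∫sin²(jπx/L) dx = L/2 and ∫sin(jπx/L)·sin(lπx/L) dx = 0 for j ≠ l, so only diagonal terms survive in ∫|Ψ|² and ∫Ψ·Ψ″; ∫Ψ·Ψ′ dx = [Ψ²/2] between the walls = 0.
Normalization: ∫|Ψ|² dx = 0.83754.
⟨p⟩ = 0.0000 and ⟨p²⟩ = 10.030.
(Δp)² = 10.030 − (0.0000)² = 10.030.

10.0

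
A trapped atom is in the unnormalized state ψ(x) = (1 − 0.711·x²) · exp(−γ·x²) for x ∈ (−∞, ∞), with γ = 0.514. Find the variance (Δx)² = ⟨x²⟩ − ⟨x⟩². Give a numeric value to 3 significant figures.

0.524

Compute ⟨x⟩ and ⟨x²⟩ separately, then (Δx)² = ⟨x²⟩ − ⟨x⟩².
Expand each integrand as polynomial × e^(−2γx²) and use ∫x^(2j)·e^(−2γx²) dx = (2j−1)!!/(4γ)^j · √(π/(2γ)), odd powers → 0; here √(π/(2γ)) = 1.7481.
Normalization: ∫|ψ|² dx = 1.1662.
⟨x⟩ = 0.0000 and ⟨x²⟩ = 0.52415.
(Δx)² = 0.52415 − (0.0000)² = 0.52415.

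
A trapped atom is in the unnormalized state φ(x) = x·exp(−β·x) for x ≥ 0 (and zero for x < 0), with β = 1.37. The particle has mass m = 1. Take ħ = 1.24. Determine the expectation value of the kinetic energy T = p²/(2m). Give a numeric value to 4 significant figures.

T = −(ħ²/2m) d²/dx², so ⟨T⟩ = −(ħ²/2m) ∫ φ*·φ'' dx / ∫|φ|² dx; with m = 1.
Differentiate x·exp(−β·x) with the product rule; every integrand then reduces to terms xʲ·e^(−2βx) on [0, ∞), with ∫₀^∞ xʲ·e^(−2βx) dx = j!/(2β)^(j+1).
State is unnormalized: ∫|φ|² dx = 0.097225, and ∫φ*·(−ħ²/2m · φ'') dx = 0.14029, so ⟨T⟩ = 0.14029 / 0.097225.
⟨T⟩ = 1.4430.

1.443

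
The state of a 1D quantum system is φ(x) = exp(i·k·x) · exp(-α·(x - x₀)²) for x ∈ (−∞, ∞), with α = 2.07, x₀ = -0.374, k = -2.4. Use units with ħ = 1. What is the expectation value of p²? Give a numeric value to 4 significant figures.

p² φ = −ħ² d²φ/dx²; ⟨p²⟩ = −ħ² ∫ φ*·φ'' dx / ∫|φ|² dx.
Gaussian moments (u = x − x₀): ∫u^(2j)·e^(−2αu²) du = (2j−1)!!/(4α)^j · √(π/(2α)), odd powers integrate to 0; here √(π/(2α)) = 0.87111. Derivatives: φ′ = (ik − 2αu)·φ, φ″ = ((ik − 2αu)² − 2α)·φ; the odd-in-u pieces drop out.
State is unnormalized: ∫|φ|² dx = 0.87111, and ∫φ*·(−ħ² φ'') dx = 6.8208, so ⟨p²⟩ = 6.8208 / 0.87111.
⟨p²⟩ = 7.8300.

7.830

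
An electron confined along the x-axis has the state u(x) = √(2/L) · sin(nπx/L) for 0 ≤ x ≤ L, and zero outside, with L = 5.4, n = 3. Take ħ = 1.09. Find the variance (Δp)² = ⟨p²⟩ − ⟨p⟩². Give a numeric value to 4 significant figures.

Compute ⟨p⟩ and ⟨p²⟩ separately; (Δp)² = ⟨p²⟩ − ⟨p⟩².
d/dx sin(nπx/L) = (nπ/L)·cos(nπx/L) and d²/dx² sin(nπx/L) = −(nπ/L)²·sin(nπx/L); on 0 ≤ x ≤ L, ∫sin²(nπx/L) dx = L/2 and ∫sin(nπx/L)·cos(nπx/L) dx = 0.
⟨p⟩ = 0.0000 and ⟨p²⟩ = 3.6192.
(Δp)² = 3.6192 − (0.0000)² = 3.6192.

3.619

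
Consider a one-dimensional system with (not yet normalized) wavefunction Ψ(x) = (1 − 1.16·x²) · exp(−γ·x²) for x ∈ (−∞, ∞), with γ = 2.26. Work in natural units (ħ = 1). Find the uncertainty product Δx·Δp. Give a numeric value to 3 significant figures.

0.510

Δx = √(⟨x²⟩−⟨x⟩²), Δp = √(⟨p²⟩−⟨p⟩²).
Expand each integrand as polynomial × e^(−2γx²) and use ∫x^(2j)·e^(−2γx²) dx = (2j−1)!!/(4γ)^j · √(π/(2γ)), odd powers → 0; here √(π/(2γ)) = 0.83369. Differentiate with the product rule, d/dx e^(−γx²) = −2γx·e^(−γx²).
Normalization: ∫|Ψ|² dx = 0.66092.
⟨x⟩ = 0.0000, ⟨x²⟩ = 0.066569 ⇒ Δx = 0.25801.
⟨p⟩ = 0.0000, ⟨p²⟩ = 3.9110 ⇒ Δp = 1.9776.
Δx·Δp = 0.51025.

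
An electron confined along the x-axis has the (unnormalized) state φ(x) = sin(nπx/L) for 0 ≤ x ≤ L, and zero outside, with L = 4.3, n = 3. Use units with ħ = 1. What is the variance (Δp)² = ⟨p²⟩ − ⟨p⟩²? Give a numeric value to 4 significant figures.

Compute ⟨p⟩ and ⟨p²⟩ separately; (Δp)² = ⟨p²⟩ − ⟨p⟩².
d/dx sin(nπx/L) = (nπ/L)·cos(nπx/L) and d²/dx² sin(nπx/L) = −(nπ/L)²·sin(nπx/L); on 0 ≤ x ≤ L, ∫sin²(nπx/L) dx = L/2 and ∫sin(nπx/L)·cos(nπx/L) dx = 0.
Normalization: ∫|φ|² dx = 2.1500.
⟨p⟩ = 0.0000 and ⟨p²⟩ = 4.8040.
(Δp)² = 4.8040 − (0.0000)² = 4.8040.

4.804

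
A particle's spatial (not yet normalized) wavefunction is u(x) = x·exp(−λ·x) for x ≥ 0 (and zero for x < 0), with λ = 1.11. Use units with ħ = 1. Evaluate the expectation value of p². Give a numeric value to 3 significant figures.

1.23

p² u = −ħ² d²u/dx²; ⟨p²⟩ = −ħ² ∫ u*·u'' dx / ∫|u|² dx.
Differentiate x·exp(−λ·x) with the product rule; every integrand then reduces to terms xʲ·e^(−2λx) on [0, ∞), with ∫₀^∞ xʲ·e^(−2λx) dx = j!/(2λ)^(j+1).
State is unnormalized: ∫|u|² dx = 0.18280, and ∫u*·(−ħ² u'') dx = 0.22523, so ⟨p²⟩ = 0.22523 / 0.18280.
⟨p²⟩ = 1.2321.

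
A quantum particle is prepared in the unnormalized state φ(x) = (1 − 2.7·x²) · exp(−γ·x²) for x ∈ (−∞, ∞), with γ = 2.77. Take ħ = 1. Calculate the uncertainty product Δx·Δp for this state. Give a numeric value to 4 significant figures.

Δx = √(⟨x²⟩−⟨x⟩²), Δp = √(⟨p²⟩−⟨p⟩²).
Expand each integrand as polynomial × e^(−2γx²) and use ∫x^(2j)·e^(−2γx²) dx = (2j−1)!!/(4γ)^j · √(π/(2γ)), odd powers → 0; here √(π/(2γ)) = 0.75304. Differentiate with the product rule, d/dx e^(−γx²) = −2γx·e^(−γx²).
Normalization: ∫|φ|² dx = 0.52019.
⟨x⟩ = 0.0000, ⟨x²⟩ = 0.056001 ⇒ Δx = 0.23665.
⟨p⟩ = 0.0000, ⟨p²⟩ = 7.6311 ⇒ Δp = 2.7624.
Δx·Δp = 0.65372.

0.6537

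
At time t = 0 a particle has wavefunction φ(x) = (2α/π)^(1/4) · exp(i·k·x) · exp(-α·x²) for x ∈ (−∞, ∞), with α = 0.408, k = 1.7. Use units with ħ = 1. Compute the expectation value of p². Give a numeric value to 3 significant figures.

p² φ = −ħ² d²φ/dx²; ⟨p²⟩ = −ħ² ∫ φ*·φ'' dx.
Gaussian moments: ∫x^(2j)·e^(−2αx²) dx = (2j−1)!!/(4α)^j · √(π/(2α)), odd powers integrate to 0; here √(π/(2α)) = 1.9621. Derivatives: φ′ = (ik − 2αx)·φ, φ″ = ((ik − 2αx)² − 2α)·φ; the odd-in-x pieces drop out.
⟨p²⟩ = 3.2980.

3.30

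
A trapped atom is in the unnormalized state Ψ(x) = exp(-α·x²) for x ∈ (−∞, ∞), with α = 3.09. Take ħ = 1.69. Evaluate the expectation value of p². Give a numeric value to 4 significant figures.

8.825

p² Ψ = −ħ² d²Ψ/dx²; ⟨p²⟩ = −ħ² ∫ Ψ*·Ψ'' dx / ∫|Ψ|² dx.
Gaussian moments: ∫x^(2j)·e^(−2αx²) dx = (2j−1)!!/(4α)^j · √(π/(2α)), odd powers integrate to 0; here √(π/(2α)) = 0.71299. Derivatives: d/dx e^(−αx²) = −2αx·e^(−αx²), d²/dx² e^(−αx²) = (4α²x² − 2α)·e^(−αx²).
State is unnormalized: ∫|Ψ|² dx = 0.71299, and ∫Ψ*·(−ħ² Ψ'') dx = 6.2923, so ⟨p²⟩ = 6.2923 / 0.71299.
⟨p²⟩ = 8.8253.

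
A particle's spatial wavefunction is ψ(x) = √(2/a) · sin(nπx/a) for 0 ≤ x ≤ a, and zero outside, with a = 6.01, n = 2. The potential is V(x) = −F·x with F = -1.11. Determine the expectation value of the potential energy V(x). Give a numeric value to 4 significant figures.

⟨V⟩ = ∫ V(x)·|ψ|² dx.
With sin²θ = (1 − cos2θ)/2 on 0 ≤ x ≤ a: ∫sin²(nπx/a) dx = a/2, ∫x·sin²(nπx/a) dx = a²/4, ∫x²·sin²(nπx/a) dx = a³·(1/6 − 1/(4n²π²)); higher powers xᵏ the same way, integrating xᵏ·cos(2nπx/a) by parts.
⟨V⟩ = 3.3356.

3.336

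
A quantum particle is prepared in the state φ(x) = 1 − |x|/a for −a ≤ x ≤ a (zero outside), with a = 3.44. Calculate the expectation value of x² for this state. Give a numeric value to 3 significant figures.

1.18

⟨x²⟩ = ∫ x²·|φ|² dx / ∫|φ|² dx (integrals over the domain).
φ is even, so ∫ over [−a, a] = 2∫₀ᵃ with φ = 1 − x/a there: ∫₀ᵃ (1 − x/a)² dx = a/3, ∫₀ᵃ x²(1 − x/a)² dx = a³/30, ∫₀ᵃ x⁴(1 − x/a)² dx = a⁵/105.
State is unnormalized: ∫|φ|² dx = 2.2933, and ∫φ*·x²·φ dx = 2.7138, so ⟨x²⟩ = 2.7138 / 2.2933.
⟨x²⟩ = 1.1834.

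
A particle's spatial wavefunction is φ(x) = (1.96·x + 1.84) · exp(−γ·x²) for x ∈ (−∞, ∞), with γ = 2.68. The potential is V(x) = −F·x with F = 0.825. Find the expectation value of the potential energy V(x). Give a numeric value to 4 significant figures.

⟨V⟩ = ∫ V(x)·|φ|² dx / ∫|φ|² dx.
Expand each integrand as polynomial × e^(−2γx²) and use ∫x^(2j)·e^(−2γx²) dx = (2j−1)!!/(4γ)^j · √(π/(2γ)), odd powers → 0; here √(π/(2γ)) = 0.76558.
State is unnormalized: ∫|φ|² dx = 2.8663, and ∫φ*·V(x)·φ dx = -0.42497, so ⟨V⟩ = -0.42497 / 2.8663.
⟨V⟩ = -0.14826.

-0.1483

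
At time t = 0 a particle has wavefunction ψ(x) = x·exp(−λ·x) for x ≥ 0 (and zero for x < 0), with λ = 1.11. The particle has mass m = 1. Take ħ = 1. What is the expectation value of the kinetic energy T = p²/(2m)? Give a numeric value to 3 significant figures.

T = −(ħ²/2m) d²/dx², so ⟨T⟩ = −(ħ²/2m) ∫ ψ*·ψ'' dx / ∫|ψ|² dx; with m = 1.
Differentiate x·exp(−λ·x) with the product rule; every integrand then reduces to terms xʲ·e^(−2λx) on [0, ∞), with ∫₀^∞ xʲ·e^(−2λx) dx = j!/(2λ)^(j+1).
State is unnormalized: ∫|ψ|² dx = 0.18280, and ∫ψ*·(−ħ²/2m · ψ'') dx = 0.11261, so ⟨T⟩ = 0.11261 / 0.18280.
⟨T⟩ = 0.61605.

0.616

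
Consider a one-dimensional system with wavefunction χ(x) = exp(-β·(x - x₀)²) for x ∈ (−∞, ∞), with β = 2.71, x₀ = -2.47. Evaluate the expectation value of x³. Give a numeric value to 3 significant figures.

⟨x³⟩ = ∫ x³·|χ|² dx / ∫|χ|² dx (integrals over the domain).
Gaussian moments (u = x − x₀): ∫u^(2j)·e^(−2βu²) du = (2j−1)!!/(4β)^j · √(π/(2β)), odd powers integrate to 0; here √(π/(2β)) = 0.76133.
State is unnormalized: ∫|χ|² dx = 0.76133, and ∫χ*·x³·χ dx = -11.993, so ⟨x³⟩ = -11.993 / 0.76133.
⟨x³⟩ = -15.753.

-15.8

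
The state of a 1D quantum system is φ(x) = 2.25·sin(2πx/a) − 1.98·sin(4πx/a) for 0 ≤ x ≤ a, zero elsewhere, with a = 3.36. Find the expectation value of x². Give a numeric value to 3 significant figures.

3.16

⟨x²⟩ = ∫ x²·|φ|² dx / ∫|φ|² dx (integrals over the domain).
On 0 ≤ x ≤ a (j ≠ l): ∫sin²(jπx/a) dx = a/2, ∫sin(jπx/a)·sin(lπx/a) dx = 0; diagonal moments ∫x·sin²(jπx/a) dx = a²/4, ∫x²·sin²(jπx/a) dx = a³·(1/6 − 1/(4j²π²)); cross terms ∫x·sin(jπx/a)·sin(lπx/a) dx = 0 for j + l even and −4jla²/(π²(j² − l²)²) for j + l odd, ∫x²·sin(jπx/a)·sin(lπx/a) dx = (−1)^(j+l)·4jla³/(π²(j² − l²)²); higher powers the same way via product-to-sum and parts.
State is unnormalized: ∫|φ|² dx = 15.091, and ∫φ*·x²·φ dx = 47.730, so ⟨x²⟩ = 47.730 / 15.091.
⟨x²⟩ = 3.1628.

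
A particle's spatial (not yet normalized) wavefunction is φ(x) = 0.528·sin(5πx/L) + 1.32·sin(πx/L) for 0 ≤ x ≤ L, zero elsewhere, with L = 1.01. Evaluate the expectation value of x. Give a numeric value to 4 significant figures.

⟨x⟩ = ∫ x·|φ|² dx / ∫|φ|² dx (integrals over the domain).
On 0 ≤ x ≤ L (j ≠ l): ∫sin²(jπx/L) dx = L/2, ∫sin(jπx/L)·sin(lπx/L) dx = 0; diagonal moments ∫x·sin²(jπx/L) dx = L²/4, ∫x²·sin²(jπx/L) dx = L³·(1/6 − 1/(4j²π²)); cross terms ∫x·sin(jπx/L)·sin(lπx/L) dx = 0 for j + l even and −4jlL²/(π²(j² − l²)²) for j + l odd, ∫x²·sin(jπx/L)·sin(lπx/L) dx = (−1)^(j+l)·4jlL³/(π²(j² − l²)²); higher powers the same way via product-to-sum and parts.
State is unnormalized: ∫|φ|² dx = 1.0207, and ∫φ*·x·φ dx = 0.51545, so ⟨x⟩ = 0.51545 / 1.0207.
⟨x⟩ = 0.50500.

0.5050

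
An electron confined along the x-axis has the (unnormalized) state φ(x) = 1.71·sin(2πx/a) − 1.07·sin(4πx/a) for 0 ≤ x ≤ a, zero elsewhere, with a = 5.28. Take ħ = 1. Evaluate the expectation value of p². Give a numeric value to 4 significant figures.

p² φ = −ħ² d²φ/dx²; ⟨p²⟩ = −ħ² ∫ φ*·φ'' dx / ∫|φ|² dx.
d²/dx² sin(jπx/a) = −(jπ/a)²·sin(jπx/a); on 0 ≤ x ≤ a, ∫sin²(jπx/a) dx = a/2 and ∫sin(jπx/a)·sin(lπx/a) dx = 0 for j ≠ l, so only diagonal terms survive in ∫|φ|² and ∫φ·φ″; ∫φ·φ′ dx = [φ²/2] between the walls = 0.
State is unnormalized: ∫|φ|² dx = 10.742, and ∫φ*·(−ħ² φ'') dx = 28.052, so ⟨p²⟩ = 28.052 / 10.742.
⟨p²⟩ = 2.6114.

2.611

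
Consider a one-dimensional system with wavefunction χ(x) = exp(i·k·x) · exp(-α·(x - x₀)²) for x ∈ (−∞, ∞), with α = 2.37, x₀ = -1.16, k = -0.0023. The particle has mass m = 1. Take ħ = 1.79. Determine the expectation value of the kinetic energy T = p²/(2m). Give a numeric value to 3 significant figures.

T = −(ħ²/2m) d²/dx², so ⟨T⟩ = −(ħ²/2m) ∫ χ*·χ'' dx / ∫|χ|² dx; with m = 1.
Gaussian moments (u = x − x₀): ∫u^(2j)·e^(−2αu²) du = (2j−1)!!/(4α)^j · √(π/(2α)), odd powers integrate to 0; here √(π/(2α)) = 0.81412. Derivatives: χ′ = (ik − 2αu)·χ, χ″ = ((ik − 2αu)² − 2α)·χ; the odd-in-u pieces drop out.
State is unnormalized: ∫|χ|² dx = 0.81412, and ∫χ*·(−ħ²/2m · χ'') dx = 3.0911, so ⟨T⟩ = 3.0911 / 0.81412.
⟨T⟩ = 3.7969.

3.80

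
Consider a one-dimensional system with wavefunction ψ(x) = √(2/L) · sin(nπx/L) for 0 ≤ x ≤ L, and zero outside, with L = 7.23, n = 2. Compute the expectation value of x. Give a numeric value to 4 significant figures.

⟨x⟩ = ∫ x·|ψ|² dx (integrals over the domain).
With sin²θ = (1 − cos2θ)/2 on 0 ≤ x ≤ L: ∫sin²(nπx/L) dx = L/2, ∫x·sin²(nπx/L) dx = L²/4, ∫x²·sin²(nπx/L) dx = L³·(1/6 − 1/(4n²π²)); higher powers xᵏ the same way, integrating xᵏ·cos(2nπx/L) by parts.
⟨x⟩ = 3.6150.

3.615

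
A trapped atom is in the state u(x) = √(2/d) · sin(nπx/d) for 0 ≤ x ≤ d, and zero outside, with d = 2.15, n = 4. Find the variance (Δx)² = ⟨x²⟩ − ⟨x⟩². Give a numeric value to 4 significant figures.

Compute ⟨x⟩ and ⟨x²⟩ separately, then (Δx)² = ⟨x²⟩ − ⟨x⟩².
With sin²θ = (1 − cos2θ)/2 on 0 ≤ x ≤ d: ∫sin²(nπx/d) dx = d/2, ∫x·sin²(nπx/d) dx = d²/4, ∫x²·sin²(nπx/d) dx = d³·(1/6 − 1/(4n²π²)); higher powers xᵏ the same way, integrating xᵏ·cos(2nπx/d) by parts.
⟨x⟩ = 1.0750 and ⟨x²⟩ = 1.5262.
(Δx)² = 1.5262 − (1.0750)² = 0.37057.

0.3706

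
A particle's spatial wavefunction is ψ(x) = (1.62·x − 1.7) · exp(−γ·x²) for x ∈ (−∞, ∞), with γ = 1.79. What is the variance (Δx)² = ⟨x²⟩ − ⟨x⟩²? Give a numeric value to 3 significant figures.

Compute ⟨x⟩ and ⟨x²⟩ separately, then (Δx)² = ⟨x²⟩ − ⟨x⟩².
Expand each integrand as polynomial × e^(−2γx²) and use ∫x^(2j)·e^(−2γx²) dx = (2j−1)!!/(4γ)^j · √(π/(2γ)), odd powers → 0; here √(π/(2γ)) = 0.93677.
Normalization: ∫|ψ|² dx = 3.0506.
⟨x⟩ = -0.23622 and ⟨x²⟩ = 0.17110.
(Δx)² = 0.17110 − (-0.23622)² = 0.11530.

0.115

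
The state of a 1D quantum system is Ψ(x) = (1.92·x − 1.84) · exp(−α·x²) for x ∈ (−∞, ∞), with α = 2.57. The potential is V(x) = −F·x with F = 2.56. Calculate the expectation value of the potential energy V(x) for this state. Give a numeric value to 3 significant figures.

0.470

⟨V⟩ = ∫ V(x)·|Ψ|² dx / ∫|Ψ|² dx.
Expand each integrand as polynomial × e^(−2αx²) and use ∫x^(2j)·e^(−2αx²) dx = (2j−1)!!/(4α)^j · √(π/(2α)), odd powers → 0; here √(π/(2α)) = 0.78180.
State is unnormalized: ∫|Ψ|² dx = 2.9272, and ∫Ψ*·V(x)·Ψ dx = 1.3756, so ⟨V⟩ = 1.3756 / 2.9272.
⟨V⟩ = 0.46993.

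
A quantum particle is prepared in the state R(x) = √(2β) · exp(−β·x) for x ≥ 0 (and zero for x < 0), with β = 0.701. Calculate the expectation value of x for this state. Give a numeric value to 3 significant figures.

0.713

⟨x⟩ = ∫ x·|R|² dx (integrals over the domain).
Every integrand reduces to terms xʲ·e^(−2βx) on [0, ∞); use ∫₀^∞ xʲ·e^(−2βx) dx = j!/(2β)^(j+1).
⟨x⟩ = 0.71327.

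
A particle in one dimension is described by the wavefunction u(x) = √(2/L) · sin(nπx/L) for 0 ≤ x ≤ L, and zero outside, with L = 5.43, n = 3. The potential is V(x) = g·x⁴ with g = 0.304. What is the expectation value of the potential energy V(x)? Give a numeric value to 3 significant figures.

⟨V⟩ = ∫ V(x)·|u|² dx.
With sin²θ = (1 − cos2θ)/2 on 0 ≤ x ≤ L: ∫sin²(nπx/L) dx = L/2, ∫x·sin²(nπx/L) dx = L²/4, ∫x²·sin²(nπx/L) dx = L³·(1/6 − 1/(4n²π²)); higher powers xᵏ the same way, integrating xᵏ·cos(2nπx/L) by parts.
⟨V⟩ = 49.932.

49.9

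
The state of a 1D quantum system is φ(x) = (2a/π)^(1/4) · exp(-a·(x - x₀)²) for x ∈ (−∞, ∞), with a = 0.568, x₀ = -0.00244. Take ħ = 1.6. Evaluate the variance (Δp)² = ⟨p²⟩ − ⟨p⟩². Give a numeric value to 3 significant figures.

1.45

Compute ⟨p⟩ and ⟨p²⟩ separately; (Δp)² = ⟨p²⟩ − ⟨p⟩².
Gaussian moments (u = x − x₀): ∫u^(2j)·e^(−2au²) du = (2j−1)!!/(4a)^j · √(π/(2a)), odd powers integrate to 0; here √(π/(2a)) = 1.6630. Derivatives: d/dx e^(−au²) = −2au·e^(−au²), d²/dx² e^(−au²) = (4a²u² − 2a)·e^(−au²).
⟨p⟩ = 0.0000 and ⟨p²⟩ = 1.4541.
(Δp)² = 1.4541 − (0.0000)² = 1.4541.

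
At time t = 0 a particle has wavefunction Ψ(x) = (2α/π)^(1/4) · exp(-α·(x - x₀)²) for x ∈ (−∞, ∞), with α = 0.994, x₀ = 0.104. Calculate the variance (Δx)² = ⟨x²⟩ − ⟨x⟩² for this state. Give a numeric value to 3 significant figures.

Compute ⟨x⟩ and ⟨x²⟩ separately, then (Δx)² = ⟨x²⟩ − ⟨x⟩².
Gaussian moments (u = x − x₀): ∫u^(2j)·e^(−2αu²) du = (2j−1)!!/(4α)^j · √(π/(2α)), odd powers integrate to 0; here √(π/(2α)) = 1.2571.
⟨x⟩ = 0.10400 and ⟨x²⟩ = 0.26233.
(Δx)² = 0.26233 − (0.10400)² = 0.25151.

0.252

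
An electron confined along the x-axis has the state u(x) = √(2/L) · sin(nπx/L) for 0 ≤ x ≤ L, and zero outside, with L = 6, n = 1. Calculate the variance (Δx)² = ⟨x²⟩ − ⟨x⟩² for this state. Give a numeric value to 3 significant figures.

Compute ⟨x⟩ and ⟨x²⟩ separately, then (Δx)² = ⟨x²⟩ − ⟨x⟩².
With sin²θ = (1 − cos2θ)/2 on 0 ≤ x ≤ L: ∫sin²(nπx/L) dx = L/2, ∫x·sin²(nπx/L) dx = L²/4, ∫x²·sin²(nπx/L) dx = L³·(1/6 − 1/(4n²π²)); higher powers xᵏ the same way, integrating xᵏ·cos(2nπx/L) by parts.
⟨x⟩ = 3.0000 and ⟨x²⟩ = 10.176.
(Δx)² = 10.176 − (3.0000)² = 1.1762.

1.18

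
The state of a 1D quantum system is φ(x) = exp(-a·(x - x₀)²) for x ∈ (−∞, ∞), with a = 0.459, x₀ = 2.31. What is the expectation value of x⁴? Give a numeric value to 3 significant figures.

46.8

⟨x⁴⟩ = ∫ x⁴·|φ|² dx / ∫|φ|² dx (integrals over the domain).
Gaussian moments (u = x − x₀): ∫u^(2j)·e^(−2au²) du = (2j−1)!!/(4a)^j · √(π/(2a)), odd powers integrate to 0; here √(π/(2a)) = 1.8499.
State is unnormalized: ∫|φ|² dx = 1.8499, and ∫φ*·x⁴·φ dx = 86.580, so ⟨x⁴⟩ = 86.580 / 1.8499.
⟨x⁴⟩ = 46.802.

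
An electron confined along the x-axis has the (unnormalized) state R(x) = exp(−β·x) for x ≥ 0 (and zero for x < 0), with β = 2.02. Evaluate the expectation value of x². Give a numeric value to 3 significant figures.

0.123

⟨x²⟩ = ∫ x²·|R|² dx / ∫|R|² dx (integrals over the domain).
Every integrand reduces to terms xʲ·e^(−2βx) on [0, ∞); use ∫₀^∞ xʲ·e^(−2βx) dx = j!/(2β)^(j+1).
State is unnormalized: ∫|R|² dx = 0.24752, and ∫R*·x²·R dx = 0.030331, so ⟨x²⟩ = 0.030331 / 0.24752.
⟨x²⟩ = 0.12254.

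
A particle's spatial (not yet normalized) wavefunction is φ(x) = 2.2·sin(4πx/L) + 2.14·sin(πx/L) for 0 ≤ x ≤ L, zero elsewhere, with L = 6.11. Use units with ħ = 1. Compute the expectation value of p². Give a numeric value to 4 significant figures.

2.302

p² φ = −ħ² d²φ/dx²; ⟨p²⟩ = −ħ² ∫ φ*·φ'' dx / ∫|φ|² dx.
d²/dx² sin(jπx/L) = −(jπ/L)²·sin(jπx/L); on 0 ≤ x ≤ L, ∫sin²(jπx/L) dx = L/2 and ∫sin(jπx/L)·sin(lπx/L) dx = 0 for j ≠ l, so only diagonal terms survive in ∫|φ|² and ∫φ·φ″; ∫φ·φ′ dx = [φ²/2] between the walls = 0.
State is unnormalized: ∫|φ|² dx = 28.777, and ∫φ*·(−ħ² φ'') dx = 66.244, so ⟨p²⟩ = 66.244 / 28.777.
⟨p²⟩ = 2.3020.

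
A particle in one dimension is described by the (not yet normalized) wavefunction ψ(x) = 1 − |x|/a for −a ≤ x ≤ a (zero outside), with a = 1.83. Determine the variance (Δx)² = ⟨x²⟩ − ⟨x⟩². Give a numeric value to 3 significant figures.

0.335

Compute ⟨x⟩ and ⟨x²⟩ separately, then (Δx)² = ⟨x²⟩ − ⟨x⟩².
ψ is even, so ∫ over [−a, a] = 2∫₀ᵃ with ψ = 1 − x/a there: ∫₀ᵃ (1 − x/a)² dx = a/3, ∫₀ᵃ x²(1 − x/a)² dx = a³/30, ∫₀ᵃ x⁴(1 − x/a)² dx = a⁵/105.
Normalization: ∫|ψ|² dx = 1.2200.
⟨x⟩ = 0.0000 and ⟨x²⟩ = 0.33489.
(Δx)² = 0.33489 − (0.0000)² = 0.33489.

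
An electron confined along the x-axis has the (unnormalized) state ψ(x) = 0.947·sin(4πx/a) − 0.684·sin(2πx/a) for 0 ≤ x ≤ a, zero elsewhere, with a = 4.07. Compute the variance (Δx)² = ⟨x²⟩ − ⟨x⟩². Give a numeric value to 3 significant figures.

Compute ⟨x⟩ and ⟨x²⟩ separately, then (Δx)² = ⟨x²⟩ − ⟨x⟩².
On 0 ≤ x ≤ a (j ≠ l): ∫sin²(jπx/a) dx = a/2, ∫sin(jπx/a)·sin(lπx/a) dx = 0; diagonal moments ∫x·sin²(jπx/a) dx = a²/4, ∫x²·sin²(jπx/a) dx = a³·(1/6 − 1/(4j²π²)); cross terms ∫x·sin(jπx/a)·sin(lπx/a) dx = 0 for j + l even and −4jla²/(π²(j² − l²)²) for j + l odd, ∫x²·sin(jπx/a)·sin(lπx/a) dx = (−1)^(j+l)·4jla³/(π²(j² − l²)²); higher powers the same way via product-to-sum and parts.
Normalization: ∫|ψ|² dx = 2.7771.
⟨x⟩ = 2.0350 and ⟨x²⟩ = 4.7071.
(Δx)² = 4.7071 − (2.0350)² = 0.56588.

0.566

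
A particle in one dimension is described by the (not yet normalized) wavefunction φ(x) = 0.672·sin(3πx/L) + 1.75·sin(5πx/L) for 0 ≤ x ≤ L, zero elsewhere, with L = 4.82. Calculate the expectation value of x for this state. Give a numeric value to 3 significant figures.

⟨x⟩ = ∫ x·|φ|² dx / ∫|φ|² dx (integrals over the domain).
On 0 ≤ x ≤ L (j ≠ l): ∫sin²(jπx/L) dx = L/2, ∫sin(jπx/L)·sin(lπx/L) dx = 0; diagonal moments ∫x·sin²(jπx/L) dx = L²/4, ∫x²·sin²(jπx/L) dx = L³·(1/6 − 1/(4j²π²)); cross terms ∫x·sin(jπx/L)·sin(lπx/L) dx = 0 for j + l even and −4jlL²/(π²(j² − l²)²) for j + l odd, ∫x²·sin(jπx/L)·sin(lπx/L) dx = (−1)^(j+l)·4jlL³/(π²(j² − l²)²); higher powers the same way via product-to-sum and parts.
State is unnormalized: ∫|φ|² dx = 8.4689, and ∫φ*·x·φ dx = 20.410, so ⟨x⟩ = 20.410 / 8.4689.
⟨x⟩ = 2.4100.

2.41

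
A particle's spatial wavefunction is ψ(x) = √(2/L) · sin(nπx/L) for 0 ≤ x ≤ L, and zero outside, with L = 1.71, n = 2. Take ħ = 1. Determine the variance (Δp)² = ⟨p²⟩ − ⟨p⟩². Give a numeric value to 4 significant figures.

Compute ⟨p⟩ and ⟨p²⟩ separately; (Δp)² = ⟨p²⟩ − ⟨p⟩².
d/dx sin(nπx/L) = (nπ/L)·cos(nπx/L) and d²/dx² sin(nπx/L) = −(nπ/L)²·sin(nπx/L); on 0 ≤ x ≤ L, ∫sin²(nπx/L) dx = L/2 and ∫sin(nπx/L)·cos(nπx/L) dx = 0.
⟨p⟩ = 0.0000 and ⟨p²⟩ = 13.501.
(Δp)² = 13.501 − (0.0000)² = 13.501.

13.50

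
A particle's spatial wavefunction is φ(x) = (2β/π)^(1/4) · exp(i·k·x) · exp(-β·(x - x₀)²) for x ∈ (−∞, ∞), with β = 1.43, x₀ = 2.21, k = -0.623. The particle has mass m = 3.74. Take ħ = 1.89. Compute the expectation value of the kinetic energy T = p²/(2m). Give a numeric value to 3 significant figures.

T = −(ħ²/2m) d²/dx², so ⟨T⟩ = −(ħ²/2m) ∫ φ*·φ'' dx; with m = 3.74.
Gaussian moments (u = x − x₀): ∫u^(2j)·e^(−2βu²) du = (2j−1)!!/(4β)^j · √(π/(2β)), odd powers integrate to 0; here √(π/(2β)) = 1.0481. Derivatives: φ′ = (ik − 2βu)·φ, φ″ = ((ik − 2βu)² − 2β)·φ; the odd-in-u pieces drop out.
⟨T⟩ = 0.86825.

0.868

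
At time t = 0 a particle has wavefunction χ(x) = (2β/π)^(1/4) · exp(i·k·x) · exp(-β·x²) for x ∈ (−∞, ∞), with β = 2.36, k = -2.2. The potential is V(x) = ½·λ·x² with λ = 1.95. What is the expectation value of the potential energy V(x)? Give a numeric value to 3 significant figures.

⟨V⟩ = ∫ V(x)·|χ|² dx.
Gaussian moments: ∫x^(2j)·e^(−2βx²) dx = (2j−1)!!/(4β)^j · √(π/(2β)), odd powers integrate to 0; here √(π/(2β)) = 0.81584.
⟨V⟩ = 0.10328.

0.103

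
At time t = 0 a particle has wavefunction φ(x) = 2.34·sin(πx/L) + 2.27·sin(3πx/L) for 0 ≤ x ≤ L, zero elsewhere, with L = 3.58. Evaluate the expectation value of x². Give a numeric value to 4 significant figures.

4.389

⟨x²⟩ = ∫ x²·|φ|² dx / ∫|φ|² dx (integrals over the domain).
On 0 ≤ x ≤ L (j ≠ l): ∫sin²(jπx/L) dx = L/2, ∫sin(jπx/L)·sin(lπx/L) dx = 0; diagonal moments ∫x·sin²(jπx/L) dx = L²/4, ∫x²·sin²(jπx/L) dx = L³·(1/6 − 1/(4j²π²)); cross terms ∫x·sin(jπx/L)·sin(lπx/L) dx = 0 for j + l even and −4jlL²/(π²(j² − l²)²) for j + l odd, ∫x²·sin(jπx/L)·sin(lπx/L) dx = (−1)^(j+l)·4jlL³/(π²(j² − l²)²); higher powers the same way via product-to-sum and parts.
State is unnormalized: ∫|φ|² dx = 19.025, and ∫φ*·x²·φ dx = 83.508, so ⟨x²⟩ = 83.508 / 19.025.
⟨x²⟩ = 4.3894.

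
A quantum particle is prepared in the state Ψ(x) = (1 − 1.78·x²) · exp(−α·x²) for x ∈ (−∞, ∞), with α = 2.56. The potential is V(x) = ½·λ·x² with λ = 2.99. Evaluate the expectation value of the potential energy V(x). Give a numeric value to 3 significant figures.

⟨V⟩ = ∫ V(x)·|Ψ|² dx / ∫|Ψ|² dx.
Expand each integrand as polynomial × e^(−2αx²) and use ∫x^(2j)·e^(−2αx²) dx = (2j−1)!!/(4α)^j · √(π/(2α)), odd powers → 0; here √(π/(2α)) = 0.78332.
State is unnormalized: ∫|Ψ|² dx = 0.58200, and ∫Ψ*·V(x)·Ψ dx = 0.046920, so ⟨V⟩ = 0.046920 / 0.58200.
⟨V⟩ = 0.080618.

0.0806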